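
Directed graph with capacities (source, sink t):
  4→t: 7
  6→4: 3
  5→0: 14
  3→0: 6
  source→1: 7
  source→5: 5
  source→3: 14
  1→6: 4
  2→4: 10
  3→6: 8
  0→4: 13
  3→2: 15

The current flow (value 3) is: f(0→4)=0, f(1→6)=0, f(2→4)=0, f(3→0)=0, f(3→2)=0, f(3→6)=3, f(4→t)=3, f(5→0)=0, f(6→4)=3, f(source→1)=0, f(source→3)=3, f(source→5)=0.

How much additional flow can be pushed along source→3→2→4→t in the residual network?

4

Residual capacities along the path: source→3: 11, 3→2: 15, 2→4: 10, 4→t: 4.
Minimum is 4.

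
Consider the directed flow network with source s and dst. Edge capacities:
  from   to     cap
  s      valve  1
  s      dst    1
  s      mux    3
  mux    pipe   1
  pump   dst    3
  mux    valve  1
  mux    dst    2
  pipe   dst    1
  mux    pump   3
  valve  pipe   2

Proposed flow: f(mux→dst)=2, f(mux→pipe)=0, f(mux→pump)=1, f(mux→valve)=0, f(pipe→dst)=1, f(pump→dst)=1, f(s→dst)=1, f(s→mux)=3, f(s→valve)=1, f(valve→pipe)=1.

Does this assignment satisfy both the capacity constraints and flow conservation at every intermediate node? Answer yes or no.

Every edge has 0 ≤ f(e) ≤ cap(e).
At each intermediate node, inflow equals outflow.

Yes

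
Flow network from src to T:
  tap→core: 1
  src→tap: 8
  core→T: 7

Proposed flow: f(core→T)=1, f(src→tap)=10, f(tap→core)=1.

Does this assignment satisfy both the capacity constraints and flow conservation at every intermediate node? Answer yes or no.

Capacity violated on src→tap: flow 10 > capacity 8.

No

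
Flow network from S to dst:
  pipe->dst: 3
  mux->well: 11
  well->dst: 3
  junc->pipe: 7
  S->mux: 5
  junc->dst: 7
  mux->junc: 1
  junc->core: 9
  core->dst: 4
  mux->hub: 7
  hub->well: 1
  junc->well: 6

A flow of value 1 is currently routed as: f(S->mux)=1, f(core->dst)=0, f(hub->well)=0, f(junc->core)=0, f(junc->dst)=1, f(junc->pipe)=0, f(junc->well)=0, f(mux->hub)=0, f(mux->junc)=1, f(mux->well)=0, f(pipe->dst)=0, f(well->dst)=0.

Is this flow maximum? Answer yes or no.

Residual path S->mux->well->dst has bottleneck 3 > 0.
Pushing 3 along it raises the flow to 4, so the given flow is not maximum.

No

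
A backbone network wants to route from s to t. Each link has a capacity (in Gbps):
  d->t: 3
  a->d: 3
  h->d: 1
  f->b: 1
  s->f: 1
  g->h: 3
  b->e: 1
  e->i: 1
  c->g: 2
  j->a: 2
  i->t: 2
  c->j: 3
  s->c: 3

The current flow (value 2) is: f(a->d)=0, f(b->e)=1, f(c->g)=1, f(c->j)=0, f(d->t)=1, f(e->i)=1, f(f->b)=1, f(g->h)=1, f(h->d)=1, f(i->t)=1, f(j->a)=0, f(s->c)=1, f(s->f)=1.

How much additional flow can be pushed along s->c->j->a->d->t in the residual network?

Residual capacities along the path: s->c: 2, c->j: 3, j->a: 2, a->d: 3, d->t: 2.
Minimum is 2.

2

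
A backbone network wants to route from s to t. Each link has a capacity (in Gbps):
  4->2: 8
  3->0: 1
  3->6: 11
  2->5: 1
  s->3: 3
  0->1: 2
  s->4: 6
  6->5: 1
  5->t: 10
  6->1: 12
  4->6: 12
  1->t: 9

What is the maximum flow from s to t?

9

Augment s->3->0->1->t: bottleneck 1. Total 1.
Augment s->3->6->1->t: bottleneck 2. Total 3.
Augment s->4->6->1->t: bottleneck 6. Total 9.
No augmenting path remains in the residual graph.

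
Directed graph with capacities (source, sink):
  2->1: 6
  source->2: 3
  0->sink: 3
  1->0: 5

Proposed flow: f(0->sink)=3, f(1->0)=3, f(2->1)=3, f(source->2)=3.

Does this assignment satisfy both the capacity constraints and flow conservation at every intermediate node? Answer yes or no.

Yes

Every edge has 0 ≤ f(e) ≤ cap(e).
At each intermediate node, inflow equals outflow.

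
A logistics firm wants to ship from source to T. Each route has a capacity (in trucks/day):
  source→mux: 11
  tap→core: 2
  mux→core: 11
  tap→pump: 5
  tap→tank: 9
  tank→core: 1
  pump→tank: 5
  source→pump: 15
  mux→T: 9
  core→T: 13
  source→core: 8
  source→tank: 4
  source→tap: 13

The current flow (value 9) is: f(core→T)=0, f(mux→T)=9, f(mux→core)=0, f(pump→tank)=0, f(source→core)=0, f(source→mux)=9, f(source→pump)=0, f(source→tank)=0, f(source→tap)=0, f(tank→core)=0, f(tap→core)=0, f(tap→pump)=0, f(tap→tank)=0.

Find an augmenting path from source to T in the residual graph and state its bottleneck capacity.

source→core→T, bottleneck 8

Residual along source→core→T: source→core: 8, core→T: 13.
Bottleneck = min = 8.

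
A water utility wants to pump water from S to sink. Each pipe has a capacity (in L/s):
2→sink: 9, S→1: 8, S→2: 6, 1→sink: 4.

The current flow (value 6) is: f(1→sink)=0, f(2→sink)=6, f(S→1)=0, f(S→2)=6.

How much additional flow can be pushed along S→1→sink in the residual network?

Residual capacities along the path: S→1: 8, 1→sink: 4.
Minimum is 4.

4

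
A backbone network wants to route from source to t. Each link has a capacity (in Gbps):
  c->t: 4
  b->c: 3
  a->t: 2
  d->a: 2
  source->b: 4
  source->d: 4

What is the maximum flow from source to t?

5

Augment source->b->c->t: bottleneck 3. Total 3.
Augment source->d->a->t: bottleneck 2. Total 5.
No augmenting path remains in the residual graph.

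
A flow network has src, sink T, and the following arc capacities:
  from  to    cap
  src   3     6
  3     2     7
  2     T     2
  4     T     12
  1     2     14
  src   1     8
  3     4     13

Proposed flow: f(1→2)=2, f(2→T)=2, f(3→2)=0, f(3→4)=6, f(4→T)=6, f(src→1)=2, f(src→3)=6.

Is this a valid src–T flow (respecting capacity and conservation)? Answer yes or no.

Every edge has 0 ≤ f(e) ≤ cap(e).
At each intermediate node, inflow equals outflow.

Yes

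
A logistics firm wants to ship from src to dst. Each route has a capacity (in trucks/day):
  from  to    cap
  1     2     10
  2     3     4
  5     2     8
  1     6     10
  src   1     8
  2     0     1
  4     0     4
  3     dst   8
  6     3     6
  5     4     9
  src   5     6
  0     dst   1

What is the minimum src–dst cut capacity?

9

Max flow = 9 (via 3 augmenting paths).
In the residual at optimum, the set reachable from src is {0, 1, 2, 3, 4, 5, 6, src}.
Cut edges: 3→dst (cap 8), 0→dst (cap 1). Sum = 9.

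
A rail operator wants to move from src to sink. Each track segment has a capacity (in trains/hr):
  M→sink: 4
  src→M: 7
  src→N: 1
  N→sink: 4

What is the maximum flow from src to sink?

5

Augment src→M→sink: bottleneck 4. Total 4.
Augment src→N→sink: bottleneck 1. Total 5.
No augmenting path remains in the residual graph.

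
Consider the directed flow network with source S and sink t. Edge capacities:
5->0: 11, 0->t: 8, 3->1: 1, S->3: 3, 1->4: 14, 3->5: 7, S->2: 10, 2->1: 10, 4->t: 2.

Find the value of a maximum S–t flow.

Augment S->3->5->0->t: bottleneck 3. Total 3.
Augment S->2->1->4->t: bottleneck 2. Total 5.
No augmenting path remains in the residual graph.

5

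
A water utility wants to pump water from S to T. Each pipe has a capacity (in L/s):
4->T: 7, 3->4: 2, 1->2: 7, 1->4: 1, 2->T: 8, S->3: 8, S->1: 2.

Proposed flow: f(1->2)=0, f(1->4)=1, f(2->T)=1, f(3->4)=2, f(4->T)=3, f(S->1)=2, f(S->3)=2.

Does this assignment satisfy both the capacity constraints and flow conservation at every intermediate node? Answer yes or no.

No

Conservation fails at 1: inflow 2 ≠ outflow 1.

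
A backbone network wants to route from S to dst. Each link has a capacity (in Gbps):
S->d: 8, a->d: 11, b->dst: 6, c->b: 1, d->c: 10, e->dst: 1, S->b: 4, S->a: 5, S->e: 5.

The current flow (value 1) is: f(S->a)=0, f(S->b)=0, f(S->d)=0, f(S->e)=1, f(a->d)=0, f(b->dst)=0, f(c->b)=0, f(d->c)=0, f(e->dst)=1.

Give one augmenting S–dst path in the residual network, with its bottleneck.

S->b->dst, bottleneck 4

Residual along S->b->dst: S->b: 4, b->dst: 6.
Bottleneck = min = 4.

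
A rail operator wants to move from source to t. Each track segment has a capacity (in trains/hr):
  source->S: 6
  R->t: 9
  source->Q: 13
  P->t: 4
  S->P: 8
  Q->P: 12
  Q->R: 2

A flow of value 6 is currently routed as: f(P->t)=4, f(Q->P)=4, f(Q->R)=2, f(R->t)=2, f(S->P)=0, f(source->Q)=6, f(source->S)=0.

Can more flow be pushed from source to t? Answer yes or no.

No

Residual reachable from source: {P, Q, S, source}; t is not reachable.
Saturated cut: Q->R, P->t with total capacity 6 = current flow value. Flow is maximum.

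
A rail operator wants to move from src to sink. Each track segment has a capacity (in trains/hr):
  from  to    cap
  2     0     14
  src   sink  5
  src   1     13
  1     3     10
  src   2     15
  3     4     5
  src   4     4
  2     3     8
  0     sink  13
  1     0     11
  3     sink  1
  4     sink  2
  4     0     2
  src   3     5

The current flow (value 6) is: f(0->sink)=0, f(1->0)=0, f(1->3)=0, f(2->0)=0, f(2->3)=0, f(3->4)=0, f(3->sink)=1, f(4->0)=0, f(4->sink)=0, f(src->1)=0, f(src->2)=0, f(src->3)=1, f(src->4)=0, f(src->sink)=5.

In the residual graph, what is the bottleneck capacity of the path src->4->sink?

2

Residual capacities along the path: src->4: 4, 4->sink: 2.
Minimum is 2.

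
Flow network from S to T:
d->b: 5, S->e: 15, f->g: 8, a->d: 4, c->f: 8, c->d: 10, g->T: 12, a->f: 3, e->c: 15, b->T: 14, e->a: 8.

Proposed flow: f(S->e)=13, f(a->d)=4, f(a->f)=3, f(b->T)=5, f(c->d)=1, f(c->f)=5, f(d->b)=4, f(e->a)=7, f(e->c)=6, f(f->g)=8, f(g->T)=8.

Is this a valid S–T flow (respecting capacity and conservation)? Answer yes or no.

No

Conservation fails at d: inflow 5 ≠ outflow 4.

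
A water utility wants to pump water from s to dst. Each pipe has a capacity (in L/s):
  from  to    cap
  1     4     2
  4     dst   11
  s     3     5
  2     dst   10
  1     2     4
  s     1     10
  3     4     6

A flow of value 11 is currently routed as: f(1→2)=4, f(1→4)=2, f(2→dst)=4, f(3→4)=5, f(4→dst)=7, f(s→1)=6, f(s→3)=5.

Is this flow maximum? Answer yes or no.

Yes

Residual reachable from s: {1, s}; dst is not reachable.
Saturated cut: s→3, 1→4, 1→2 with total capacity 11 = current flow value. Flow is maximum.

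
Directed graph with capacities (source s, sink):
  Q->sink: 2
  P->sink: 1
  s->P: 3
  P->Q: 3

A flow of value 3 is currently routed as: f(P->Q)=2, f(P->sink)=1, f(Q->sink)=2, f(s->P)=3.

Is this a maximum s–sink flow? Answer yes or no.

Residual reachable from s: {s}; sink is not reachable.
Saturated cut: s->P with total capacity 3 = current flow value. Flow is maximum.

Yes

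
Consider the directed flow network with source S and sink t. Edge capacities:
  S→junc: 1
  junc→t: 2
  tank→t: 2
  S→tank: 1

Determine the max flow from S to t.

2

Augment S→tank→t: bottleneck 1. Total 1.
Augment S→junc→t: bottleneck 1. Total 2.
No augmenting path remains in the residual graph.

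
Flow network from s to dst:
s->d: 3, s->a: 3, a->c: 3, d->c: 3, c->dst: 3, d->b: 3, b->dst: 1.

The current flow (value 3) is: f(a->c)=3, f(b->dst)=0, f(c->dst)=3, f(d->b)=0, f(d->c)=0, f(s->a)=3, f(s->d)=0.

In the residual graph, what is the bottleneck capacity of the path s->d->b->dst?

Residual capacities along the path: s->d: 3, d->b: 3, b->dst: 1.
Minimum is 1.

1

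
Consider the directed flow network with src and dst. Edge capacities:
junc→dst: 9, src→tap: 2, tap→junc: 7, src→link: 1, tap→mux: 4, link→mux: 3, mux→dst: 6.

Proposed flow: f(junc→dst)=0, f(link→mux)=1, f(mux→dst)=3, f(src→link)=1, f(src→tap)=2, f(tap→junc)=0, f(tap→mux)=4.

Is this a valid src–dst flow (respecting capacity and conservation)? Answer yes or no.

No

Conservation fails at tap: inflow 2 ≠ outflow 4.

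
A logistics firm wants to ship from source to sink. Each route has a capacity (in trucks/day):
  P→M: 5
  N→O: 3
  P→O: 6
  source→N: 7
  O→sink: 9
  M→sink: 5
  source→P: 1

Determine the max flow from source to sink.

4

Augment source→P→M→sink: bottleneck 1. Total 1.
Augment source→N→O→sink: bottleneck 3. Total 4.
No augmenting path remains in the residual graph.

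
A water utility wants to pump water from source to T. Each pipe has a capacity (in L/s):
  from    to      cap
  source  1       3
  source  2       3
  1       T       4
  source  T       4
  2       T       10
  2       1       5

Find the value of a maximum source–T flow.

Augment source->T: bottleneck 4. Total 4.
Augment source->2->T: bottleneck 3. Total 7.
Augment source->1->T: bottleneck 3. Total 10.
No augmenting path remains in the residual graph.

10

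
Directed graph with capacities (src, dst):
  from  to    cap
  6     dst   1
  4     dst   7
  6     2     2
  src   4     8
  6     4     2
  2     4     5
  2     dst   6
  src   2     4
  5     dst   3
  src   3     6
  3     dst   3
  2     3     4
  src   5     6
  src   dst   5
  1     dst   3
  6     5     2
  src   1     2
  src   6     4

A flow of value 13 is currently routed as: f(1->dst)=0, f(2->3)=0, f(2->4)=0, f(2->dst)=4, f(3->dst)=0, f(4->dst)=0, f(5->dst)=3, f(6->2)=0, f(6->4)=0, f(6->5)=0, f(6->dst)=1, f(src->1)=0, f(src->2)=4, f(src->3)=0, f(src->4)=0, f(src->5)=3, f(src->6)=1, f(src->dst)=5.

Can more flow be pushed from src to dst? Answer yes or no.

Yes

Residual path src->1->dst has bottleneck 2 > 0.
Pushing 2 along it raises the flow to 15, so the given flow is not maximum.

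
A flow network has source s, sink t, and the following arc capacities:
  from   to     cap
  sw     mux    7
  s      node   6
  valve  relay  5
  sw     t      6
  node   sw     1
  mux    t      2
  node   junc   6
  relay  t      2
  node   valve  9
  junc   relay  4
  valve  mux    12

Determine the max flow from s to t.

5

Augment s->node->sw->t: bottleneck 1. Total 1.
Augment s->node->junc->relay->t: bottleneck 2. Total 3.
Augment s->node->valve->mux->t: bottleneck 2. Total 5.
No augmenting path remains in the residual graph.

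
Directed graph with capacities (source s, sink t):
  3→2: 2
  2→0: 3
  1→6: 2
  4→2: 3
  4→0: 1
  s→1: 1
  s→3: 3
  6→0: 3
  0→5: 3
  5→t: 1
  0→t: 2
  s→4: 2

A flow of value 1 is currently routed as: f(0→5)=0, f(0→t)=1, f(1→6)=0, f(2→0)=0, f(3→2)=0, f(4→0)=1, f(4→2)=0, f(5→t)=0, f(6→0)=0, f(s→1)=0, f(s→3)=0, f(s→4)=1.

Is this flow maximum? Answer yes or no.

No

Residual path s→1→6→0→t has bottleneck 1 > 0.
Pushing 1 along it raises the flow to 2, so the given flow is not maximum.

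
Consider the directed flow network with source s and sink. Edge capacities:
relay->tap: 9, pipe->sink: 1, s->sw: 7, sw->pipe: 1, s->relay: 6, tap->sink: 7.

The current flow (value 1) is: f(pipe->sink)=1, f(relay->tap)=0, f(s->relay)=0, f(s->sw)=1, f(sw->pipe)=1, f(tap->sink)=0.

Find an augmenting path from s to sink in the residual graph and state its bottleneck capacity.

s->relay->tap->sink, bottleneck 6

Residual along s->relay->tap->sink: s->relay: 6, relay->tap: 9, tap->sink: 7.
Bottleneck = min = 6.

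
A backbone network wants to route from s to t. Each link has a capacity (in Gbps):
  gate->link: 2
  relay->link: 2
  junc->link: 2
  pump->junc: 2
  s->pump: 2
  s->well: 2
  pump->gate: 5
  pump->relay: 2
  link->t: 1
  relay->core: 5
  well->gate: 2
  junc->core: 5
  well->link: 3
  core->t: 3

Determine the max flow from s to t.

3

Augment s->well->link->t: bottleneck 1. Total 1.
Augment s->pump->junc->core->t: bottleneck 2. Total 3.
No augmenting path remains in the residual graph.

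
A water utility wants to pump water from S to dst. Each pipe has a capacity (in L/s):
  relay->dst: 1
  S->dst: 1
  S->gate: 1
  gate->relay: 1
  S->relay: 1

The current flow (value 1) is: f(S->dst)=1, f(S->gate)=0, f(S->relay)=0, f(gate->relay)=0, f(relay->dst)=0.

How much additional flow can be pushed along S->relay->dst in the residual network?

1

Residual capacities along the path: S->relay: 1, relay->dst: 1.
Minimum is 1.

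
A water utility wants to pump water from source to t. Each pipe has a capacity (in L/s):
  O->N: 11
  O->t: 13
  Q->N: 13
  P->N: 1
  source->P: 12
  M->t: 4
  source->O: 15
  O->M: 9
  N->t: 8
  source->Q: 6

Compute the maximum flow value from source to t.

22

Augment source->O->t: bottleneck 13. Total 13.
Augment source->P->N->t: bottleneck 1. Total 14.
Augment source->O->M->t: bottleneck 2. Total 16.
Augment source->Q->N->t: bottleneck 6. Total 22.
No augmenting path remains in the residual graph.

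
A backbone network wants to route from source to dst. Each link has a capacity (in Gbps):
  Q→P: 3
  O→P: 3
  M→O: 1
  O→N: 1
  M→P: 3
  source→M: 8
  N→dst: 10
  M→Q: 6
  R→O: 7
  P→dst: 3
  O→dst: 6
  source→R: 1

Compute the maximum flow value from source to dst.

5

Augment source→M→O→dst: bottleneck 1. Total 1.
Augment source→M→P→dst: bottleneck 3. Total 4.
Augment source→R→O→dst: bottleneck 1. Total 5.
No augmenting path remains in the residual graph.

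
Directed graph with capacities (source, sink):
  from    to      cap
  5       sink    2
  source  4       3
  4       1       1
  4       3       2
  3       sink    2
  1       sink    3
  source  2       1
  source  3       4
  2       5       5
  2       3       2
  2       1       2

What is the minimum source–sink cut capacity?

Max flow = 4 (via 3 augmenting paths).
In the residual at optimum, the set reachable from source is {3, 4, source}.
Cut edges: source->2 (cap 1), 4->1 (cap 1), 3->sink (cap 2). Sum = 4.

4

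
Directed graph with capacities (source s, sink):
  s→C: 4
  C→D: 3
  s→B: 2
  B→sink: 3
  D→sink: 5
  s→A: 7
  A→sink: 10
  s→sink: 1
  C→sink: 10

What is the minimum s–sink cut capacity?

14

Max flow = 14 (via 4 augmenting paths).
In the residual at optimum, the set reachable from s is {s}.
Cut edges: s→C (cap 4), s→A (cap 7), s→B (cap 2), s→sink (cap 1). Sum = 14.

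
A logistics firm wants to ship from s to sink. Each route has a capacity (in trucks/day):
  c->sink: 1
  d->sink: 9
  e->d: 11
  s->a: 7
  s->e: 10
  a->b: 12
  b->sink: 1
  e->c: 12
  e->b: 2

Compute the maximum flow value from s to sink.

Augment s->a->b->sink: bottleneck 1. Total 1.
Augment s->e->d->sink: bottleneck 9. Total 10.
Augment s->e->c->sink: bottleneck 1. Total 11.
No augmenting path remains in the residual graph.

11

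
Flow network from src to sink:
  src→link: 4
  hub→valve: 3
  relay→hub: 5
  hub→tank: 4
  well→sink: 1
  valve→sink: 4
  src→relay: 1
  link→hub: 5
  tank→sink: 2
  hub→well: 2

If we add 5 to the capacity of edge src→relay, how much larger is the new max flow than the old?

1

Original max flow = 5.
After raising cap(src→relay), augmenting paths through that edge carry 1 more unit.
New max flow = 6. Increase = 1.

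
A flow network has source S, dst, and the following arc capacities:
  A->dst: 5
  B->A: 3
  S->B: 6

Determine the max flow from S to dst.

Augment S->B->A->dst: bottleneck 3. Total 3.
No augmenting path remains in the residual graph.

3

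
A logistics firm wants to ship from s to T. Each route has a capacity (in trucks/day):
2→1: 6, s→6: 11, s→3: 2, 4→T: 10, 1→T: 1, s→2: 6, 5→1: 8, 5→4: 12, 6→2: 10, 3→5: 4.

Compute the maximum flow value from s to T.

Augment s→2→1→T: bottleneck 1. Total 1.
Augment s→3→5→4→T: bottleneck 2. Total 3.
No augmenting path remains in the residual graph.

3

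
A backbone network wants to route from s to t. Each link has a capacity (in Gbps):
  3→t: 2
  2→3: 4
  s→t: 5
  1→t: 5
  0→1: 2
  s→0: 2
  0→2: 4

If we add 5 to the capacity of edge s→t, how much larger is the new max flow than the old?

5

Original max flow = 7.
After raising cap(s→t), augmenting paths through that edge carry 5 more units.
New max flow = 12. Increase = 5.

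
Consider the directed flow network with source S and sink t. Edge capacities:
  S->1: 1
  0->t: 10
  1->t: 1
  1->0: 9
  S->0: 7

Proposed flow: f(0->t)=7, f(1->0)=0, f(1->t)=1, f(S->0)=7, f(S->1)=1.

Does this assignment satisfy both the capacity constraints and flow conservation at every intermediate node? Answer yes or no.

Every edge has 0 ≤ f(e) ≤ cap(e).
At each intermediate node, inflow equals outflow.

Yes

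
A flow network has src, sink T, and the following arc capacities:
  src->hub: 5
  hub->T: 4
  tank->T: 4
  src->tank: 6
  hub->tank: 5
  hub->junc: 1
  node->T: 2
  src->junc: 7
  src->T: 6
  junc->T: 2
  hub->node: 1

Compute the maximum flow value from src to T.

Augment src->T: bottleneck 6. Total 6.
Augment src->hub->T: bottleneck 4. Total 10.
Augment src->junc->T: bottleneck 2. Total 12.
Augment src->tank->T: bottleneck 4. Total 16.
Augment src->hub->node->T: bottleneck 1. Total 17.
No augmenting path remains in the residual graph.

17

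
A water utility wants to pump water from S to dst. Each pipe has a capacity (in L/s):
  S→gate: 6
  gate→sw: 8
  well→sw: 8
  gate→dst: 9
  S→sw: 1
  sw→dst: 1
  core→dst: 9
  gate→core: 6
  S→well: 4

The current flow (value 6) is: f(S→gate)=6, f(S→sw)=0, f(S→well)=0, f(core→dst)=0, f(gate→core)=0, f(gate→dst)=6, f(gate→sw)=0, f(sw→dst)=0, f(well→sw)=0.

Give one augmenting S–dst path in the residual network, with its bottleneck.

Residual along S→sw→dst: S→sw: 1, sw→dst: 1.
Bottleneck = min = 1.

S→sw→dst, bottleneck 1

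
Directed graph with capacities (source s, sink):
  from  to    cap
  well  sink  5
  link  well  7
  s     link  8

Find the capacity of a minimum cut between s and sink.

5

Max flow = 5 (via 1 augmenting path).
In the residual at optimum, the set reachable from s is {link, s, well}.
Cut edges: well→sink (cap 5). Sum = 5.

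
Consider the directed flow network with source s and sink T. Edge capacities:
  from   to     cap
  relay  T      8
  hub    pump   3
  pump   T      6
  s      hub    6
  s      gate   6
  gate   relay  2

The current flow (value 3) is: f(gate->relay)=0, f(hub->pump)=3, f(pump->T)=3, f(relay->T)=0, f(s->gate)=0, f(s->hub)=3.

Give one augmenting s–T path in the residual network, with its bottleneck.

Residual along s->gate->relay->T: s->gate: 6, gate->relay: 2, relay->T: 8.
Bottleneck = min = 2.

s->gate->relay->T, bottleneck 2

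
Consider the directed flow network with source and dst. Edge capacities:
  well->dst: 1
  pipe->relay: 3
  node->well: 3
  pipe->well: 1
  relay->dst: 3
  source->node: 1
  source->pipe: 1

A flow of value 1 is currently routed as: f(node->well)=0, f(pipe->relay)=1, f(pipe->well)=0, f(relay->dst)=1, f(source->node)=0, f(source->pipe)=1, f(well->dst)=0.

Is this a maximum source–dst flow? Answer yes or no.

No

Residual path source->node->well->dst has bottleneck 1 > 0.
Pushing 1 along it raises the flow to 2, so the given flow is not maximum.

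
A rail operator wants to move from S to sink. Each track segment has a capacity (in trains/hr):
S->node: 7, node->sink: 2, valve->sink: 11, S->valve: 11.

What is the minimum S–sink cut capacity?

13

Max flow = 13 (via 2 augmenting paths).
In the residual at optimum, the set reachable from S is {S, node}.
Cut edges: S->valve (cap 11), node->sink (cap 2). Sum = 13.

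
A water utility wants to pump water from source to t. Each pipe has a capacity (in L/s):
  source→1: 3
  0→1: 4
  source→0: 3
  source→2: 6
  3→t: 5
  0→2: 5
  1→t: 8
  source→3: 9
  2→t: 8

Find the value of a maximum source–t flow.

Augment source→3→t: bottleneck 5. Total 5.
Augment source→2→t: bottleneck 6. Total 11.
Augment source→1→t: bottleneck 3. Total 14.
Augment source→0→2→t: bottleneck 2. Total 16.
Augment source→0→1→t: bottleneck 1. Total 17.
No augmenting path remains in the residual graph.

17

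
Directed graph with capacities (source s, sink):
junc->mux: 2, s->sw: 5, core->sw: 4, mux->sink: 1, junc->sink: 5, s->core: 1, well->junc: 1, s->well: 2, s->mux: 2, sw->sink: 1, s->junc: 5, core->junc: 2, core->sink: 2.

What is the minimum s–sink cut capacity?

Max flow = 8 (via 4 augmenting paths).
In the residual at optimum, the set reachable from s is {junc, mux, s, sw, well}.
Cut edges: s->core (cap 1), junc->sink (cap 5), mux->sink (cap 1), sw->sink (cap 1). Sum = 8.

8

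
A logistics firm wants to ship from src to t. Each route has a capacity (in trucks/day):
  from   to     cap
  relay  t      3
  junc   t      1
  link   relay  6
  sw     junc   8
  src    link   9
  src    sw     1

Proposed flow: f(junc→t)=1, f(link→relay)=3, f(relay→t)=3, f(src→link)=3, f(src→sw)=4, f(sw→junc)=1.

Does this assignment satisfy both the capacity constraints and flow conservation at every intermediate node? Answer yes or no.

Capacity violated on src→sw: flow 4 > capacity 1.

No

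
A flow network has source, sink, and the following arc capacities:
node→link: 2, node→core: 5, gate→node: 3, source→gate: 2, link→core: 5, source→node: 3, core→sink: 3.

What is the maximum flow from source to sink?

3

Augment source→node→core→sink: bottleneck 3. Total 3.
No augmenting path remains in the residual graph.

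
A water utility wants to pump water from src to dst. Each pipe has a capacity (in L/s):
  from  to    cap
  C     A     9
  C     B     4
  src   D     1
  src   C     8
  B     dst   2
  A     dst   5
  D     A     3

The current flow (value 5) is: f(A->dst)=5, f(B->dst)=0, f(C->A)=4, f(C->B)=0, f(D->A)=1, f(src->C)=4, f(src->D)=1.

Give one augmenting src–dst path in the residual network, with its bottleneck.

src->C->B->dst, bottleneck 2

Residual along src->C->B->dst: src->C: 4, C->B: 4, B->dst: 2.
Bottleneck = min = 2.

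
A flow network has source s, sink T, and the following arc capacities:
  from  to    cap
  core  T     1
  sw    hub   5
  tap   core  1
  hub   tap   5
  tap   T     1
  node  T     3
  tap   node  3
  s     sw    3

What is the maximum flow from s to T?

3

Augment s→sw→hub→tap→T: bottleneck 1. Total 1.
Augment s→sw→hub→tap→core→T: bottleneck 1. Total 2.
Augment s→sw→hub→tap→node→T: bottleneck 1. Total 3.
No augmenting path remains in the residual graph.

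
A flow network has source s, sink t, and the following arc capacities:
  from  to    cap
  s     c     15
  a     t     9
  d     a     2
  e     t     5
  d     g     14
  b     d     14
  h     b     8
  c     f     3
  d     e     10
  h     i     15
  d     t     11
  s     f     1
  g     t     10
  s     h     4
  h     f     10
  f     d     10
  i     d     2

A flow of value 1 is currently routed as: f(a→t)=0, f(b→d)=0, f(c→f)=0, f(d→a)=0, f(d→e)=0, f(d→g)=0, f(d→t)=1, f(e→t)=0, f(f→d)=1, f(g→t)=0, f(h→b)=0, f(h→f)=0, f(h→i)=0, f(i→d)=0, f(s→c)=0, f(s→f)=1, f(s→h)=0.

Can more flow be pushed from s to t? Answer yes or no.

Residual path s→c→f→d→t has bottleneck 3 > 0.
Pushing 3 along it raises the flow to 4, so the given flow is not maximum.

Yes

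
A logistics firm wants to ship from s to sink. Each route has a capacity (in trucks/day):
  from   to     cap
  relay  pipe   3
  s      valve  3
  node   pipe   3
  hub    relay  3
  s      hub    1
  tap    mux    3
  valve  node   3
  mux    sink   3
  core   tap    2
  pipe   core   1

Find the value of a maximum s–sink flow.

Augment s->hub->relay->pipe->core->tap->mux->sink: bottleneck 1. Total 1.
No augmenting path remains in the residual graph.

1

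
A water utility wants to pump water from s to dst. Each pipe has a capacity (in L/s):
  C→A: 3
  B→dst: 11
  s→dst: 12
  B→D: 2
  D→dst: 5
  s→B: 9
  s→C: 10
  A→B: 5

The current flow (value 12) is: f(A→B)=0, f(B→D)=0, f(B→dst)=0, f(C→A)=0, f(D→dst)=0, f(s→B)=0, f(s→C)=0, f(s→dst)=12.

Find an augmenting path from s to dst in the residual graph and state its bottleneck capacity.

Residual along s→B→dst: s→B: 9, B→dst: 11.
Bottleneck = min = 9.

s→B→dst, bottleneck 9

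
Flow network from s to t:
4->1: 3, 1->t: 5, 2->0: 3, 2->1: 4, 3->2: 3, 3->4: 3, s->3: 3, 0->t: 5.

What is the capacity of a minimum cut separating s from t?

3

Max flow = 3 (via 1 augmenting path).
In the residual at optimum, the set reachable from s is {s}.
Cut edges: s->3 (cap 3). Sum = 3.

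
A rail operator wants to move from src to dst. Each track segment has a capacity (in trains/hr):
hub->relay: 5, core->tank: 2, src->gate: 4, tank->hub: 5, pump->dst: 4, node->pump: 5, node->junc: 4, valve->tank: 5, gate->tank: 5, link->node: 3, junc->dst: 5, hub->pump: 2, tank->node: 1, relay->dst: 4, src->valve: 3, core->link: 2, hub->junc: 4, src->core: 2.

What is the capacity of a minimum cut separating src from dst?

8

Max flow = 8 (via 5 augmenting paths).
In the residual at optimum, the set reachable from src is {gate, src, tank, valve}.
Cut edges: src->core (cap 2), tank->node (cap 1), tank->hub (cap 5). Sum = 8.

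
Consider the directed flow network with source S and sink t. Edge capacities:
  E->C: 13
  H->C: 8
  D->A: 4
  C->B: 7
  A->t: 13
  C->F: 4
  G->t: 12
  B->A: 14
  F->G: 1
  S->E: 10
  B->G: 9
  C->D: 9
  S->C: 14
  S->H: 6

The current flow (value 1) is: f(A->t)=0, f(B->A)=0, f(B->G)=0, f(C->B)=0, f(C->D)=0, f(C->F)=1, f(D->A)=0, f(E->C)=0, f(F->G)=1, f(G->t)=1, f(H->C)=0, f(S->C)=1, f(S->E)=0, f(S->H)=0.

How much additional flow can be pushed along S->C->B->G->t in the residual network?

7

Residual capacities along the path: S->C: 13, C->B: 7, B->G: 9, G->t: 11.
Minimum is 7.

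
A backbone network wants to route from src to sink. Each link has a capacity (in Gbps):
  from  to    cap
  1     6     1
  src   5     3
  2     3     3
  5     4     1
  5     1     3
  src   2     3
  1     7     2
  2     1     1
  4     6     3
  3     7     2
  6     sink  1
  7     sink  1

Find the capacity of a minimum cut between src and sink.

Max flow = 2 (via 2 augmenting paths).
In the residual at optimum, the set reachable from src is {1, 2, 3, 4, 5, 6, 7, src}.
Cut edges: 6→sink (cap 1), 7→sink (cap 1). Sum = 2.

2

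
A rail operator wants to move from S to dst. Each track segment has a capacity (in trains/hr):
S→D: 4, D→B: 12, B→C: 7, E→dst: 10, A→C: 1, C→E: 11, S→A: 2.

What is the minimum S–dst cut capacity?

Max flow = 5 (via 2 augmenting paths).
In the residual at optimum, the set reachable from S is {A, S}.
Cut edges: S→D (cap 4), A→C (cap 1). Sum = 5.

5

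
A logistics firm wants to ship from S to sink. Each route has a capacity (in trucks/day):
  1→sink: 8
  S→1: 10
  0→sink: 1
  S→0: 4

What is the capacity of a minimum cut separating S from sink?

Max flow = 9 (via 2 augmenting paths).
In the residual at optimum, the set reachable from S is {0, 1, S}.
Cut edges: 0→sink (cap 1), 1→sink (cap 8). Sum = 9.

9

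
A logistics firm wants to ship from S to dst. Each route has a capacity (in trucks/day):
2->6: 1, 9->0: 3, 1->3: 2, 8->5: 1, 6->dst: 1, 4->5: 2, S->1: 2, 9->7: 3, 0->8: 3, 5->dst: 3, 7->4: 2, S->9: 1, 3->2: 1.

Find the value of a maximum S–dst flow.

2

Augment S->9->0->8->5->dst: bottleneck 1. Total 1.
Augment S->1->3->2->6->dst: bottleneck 1. Total 2.
No augmenting path remains in the residual graph.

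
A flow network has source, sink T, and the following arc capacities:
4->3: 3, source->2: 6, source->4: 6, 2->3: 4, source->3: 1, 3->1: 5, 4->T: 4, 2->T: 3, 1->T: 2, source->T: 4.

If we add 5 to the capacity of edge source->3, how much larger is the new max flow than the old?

0

Original max flow = 13.
Edge source->3 does not cross the min cut (source side {1, 2, 3, 4, source}), so extra capacity there cannot help.
New max flow = 13. Increase = 0.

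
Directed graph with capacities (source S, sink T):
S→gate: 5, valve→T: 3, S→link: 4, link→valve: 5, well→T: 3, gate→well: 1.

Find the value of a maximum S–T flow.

Augment S→link→valve→T: bottleneck 3. Total 3.
Augment S→gate→well→T: bottleneck 1. Total 4.
No augmenting path remains in the residual graph.

4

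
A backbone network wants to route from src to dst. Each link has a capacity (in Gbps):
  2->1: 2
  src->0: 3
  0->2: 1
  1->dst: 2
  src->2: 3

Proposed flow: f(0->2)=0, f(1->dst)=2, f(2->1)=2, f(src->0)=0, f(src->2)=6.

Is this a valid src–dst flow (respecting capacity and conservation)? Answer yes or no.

No

Capacity violated on src->2: flow 6 > capacity 3.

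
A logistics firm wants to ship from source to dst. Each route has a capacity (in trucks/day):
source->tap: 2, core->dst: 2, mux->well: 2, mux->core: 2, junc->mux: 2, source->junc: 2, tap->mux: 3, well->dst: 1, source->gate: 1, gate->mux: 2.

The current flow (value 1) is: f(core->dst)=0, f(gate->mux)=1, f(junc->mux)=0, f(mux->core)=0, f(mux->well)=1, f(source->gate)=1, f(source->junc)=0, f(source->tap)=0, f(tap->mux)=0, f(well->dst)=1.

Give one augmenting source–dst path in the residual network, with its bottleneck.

Residual along source->tap->mux->core->dst: source->tap: 2, tap->mux: 3, mux->core: 2, core->dst: 2.
Bottleneck = min = 2.

source->tap->mux->core->dst, bottleneck 2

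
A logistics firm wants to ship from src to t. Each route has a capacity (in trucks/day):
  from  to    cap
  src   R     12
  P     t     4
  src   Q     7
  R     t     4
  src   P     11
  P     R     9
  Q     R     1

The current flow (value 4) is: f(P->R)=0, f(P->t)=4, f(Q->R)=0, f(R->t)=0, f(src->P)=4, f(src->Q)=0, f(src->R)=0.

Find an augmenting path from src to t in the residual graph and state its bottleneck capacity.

Residual along src->R->t: src->R: 12, R->t: 4.
Bottleneck = min = 4.

src->R->t, bottleneck 4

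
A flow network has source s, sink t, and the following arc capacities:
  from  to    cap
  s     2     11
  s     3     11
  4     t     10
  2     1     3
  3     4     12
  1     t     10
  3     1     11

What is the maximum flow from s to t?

14

Augment s→3→4→t: bottleneck 10. Total 10.
Augment s→3→1→t: bottleneck 1. Total 11.
Augment s→2→1→t: bottleneck 3. Total 14.
No augmenting path remains in the residual graph.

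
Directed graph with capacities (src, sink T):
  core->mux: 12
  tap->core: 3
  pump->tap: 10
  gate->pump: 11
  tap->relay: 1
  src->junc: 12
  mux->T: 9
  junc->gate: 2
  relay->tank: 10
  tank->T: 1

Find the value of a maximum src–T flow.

2

Augment src->junc->gate->pump->tap->relay->tank->T: bottleneck 1. Total 1.
Augment src->junc->gate->pump->tap->core->mux->T: bottleneck 1. Total 2.
No augmenting path remains in the residual graph.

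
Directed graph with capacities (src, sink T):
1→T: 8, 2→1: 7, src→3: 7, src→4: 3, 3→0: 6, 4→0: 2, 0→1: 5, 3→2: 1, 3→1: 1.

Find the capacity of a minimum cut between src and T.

Max flow = 7 (via 3 augmenting paths).
In the residual at optimum, the set reachable from src is {0, 3, 4, src}.
Cut edges: 3→2 (cap 1), 3→1 (cap 1), 0→1 (cap 5). Sum = 7.

7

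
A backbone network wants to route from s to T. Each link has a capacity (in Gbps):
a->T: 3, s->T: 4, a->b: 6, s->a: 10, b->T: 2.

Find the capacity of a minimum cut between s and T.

Max flow = 9 (via 3 augmenting paths).
In the residual at optimum, the set reachable from s is {a, b, s}.
Cut edges: s->T (cap 4), a->T (cap 3), b->T (cap 2). Sum = 9.

9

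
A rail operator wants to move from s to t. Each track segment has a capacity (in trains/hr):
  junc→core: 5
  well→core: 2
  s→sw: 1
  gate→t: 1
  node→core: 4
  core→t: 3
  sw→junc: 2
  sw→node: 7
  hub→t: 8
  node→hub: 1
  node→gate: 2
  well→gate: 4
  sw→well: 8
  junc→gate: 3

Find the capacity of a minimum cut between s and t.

Max flow = 1 (via 1 augmenting path).
In the residual at optimum, the set reachable from s is {s}.
Cut edges: s→sw (cap 1). Sum = 1.

1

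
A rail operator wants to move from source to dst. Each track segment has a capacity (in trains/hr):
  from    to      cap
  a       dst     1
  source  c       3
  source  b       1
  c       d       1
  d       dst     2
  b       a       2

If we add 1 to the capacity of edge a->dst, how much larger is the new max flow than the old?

0

Original max flow = 2.
Edge a->dst does not cross the min cut (source side {c, source}), so extra capacity there cannot help.
New max flow = 2. Increase = 0.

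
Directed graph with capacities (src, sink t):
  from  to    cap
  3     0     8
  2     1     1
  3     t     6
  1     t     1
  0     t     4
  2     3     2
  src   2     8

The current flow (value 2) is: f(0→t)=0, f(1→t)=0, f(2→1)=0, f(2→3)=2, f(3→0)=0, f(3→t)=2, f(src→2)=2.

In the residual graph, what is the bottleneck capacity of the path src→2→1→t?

Residual capacities along the path: src→2: 6, 2→1: 1, 1→t: 1.
Minimum is 1.

1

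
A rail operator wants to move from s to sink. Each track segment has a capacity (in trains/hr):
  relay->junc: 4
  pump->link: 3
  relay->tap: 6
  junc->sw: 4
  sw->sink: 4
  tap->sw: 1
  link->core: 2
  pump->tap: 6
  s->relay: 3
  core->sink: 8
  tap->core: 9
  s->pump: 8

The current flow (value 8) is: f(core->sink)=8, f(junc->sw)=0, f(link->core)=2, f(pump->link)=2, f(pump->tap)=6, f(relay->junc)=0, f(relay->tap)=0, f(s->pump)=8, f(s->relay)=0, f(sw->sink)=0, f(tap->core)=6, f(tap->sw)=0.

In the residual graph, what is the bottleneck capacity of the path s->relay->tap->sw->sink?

1

Residual capacities along the path: s->relay: 3, relay->tap: 6, tap->sw: 1, sw->sink: 4.
Minimum is 1.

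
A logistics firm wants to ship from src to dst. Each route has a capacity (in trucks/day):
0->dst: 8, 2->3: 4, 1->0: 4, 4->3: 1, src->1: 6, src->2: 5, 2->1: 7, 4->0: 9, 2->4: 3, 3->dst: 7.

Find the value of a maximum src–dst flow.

Augment src->2->3->dst: bottleneck 4. Total 4.
Augment src->1->0->dst: bottleneck 4. Total 8.
Augment src->2->4->3->dst: bottleneck 1. Total 9.
No augmenting path remains in the residual graph.

9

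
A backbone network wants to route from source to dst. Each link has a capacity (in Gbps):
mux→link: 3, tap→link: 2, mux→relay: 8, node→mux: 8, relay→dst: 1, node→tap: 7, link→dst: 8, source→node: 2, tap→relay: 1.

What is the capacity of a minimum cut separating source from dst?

Max flow = 2 (via 2 augmenting paths).
In the residual at optimum, the set reachable from source is {source}.
Cut edges: source→node (cap 2). Sum = 2.

2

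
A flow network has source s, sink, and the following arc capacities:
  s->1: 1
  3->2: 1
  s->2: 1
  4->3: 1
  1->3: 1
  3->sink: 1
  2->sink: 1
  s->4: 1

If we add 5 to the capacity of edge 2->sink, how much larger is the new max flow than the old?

Original max flow = 2.
After raising cap(2->sink), augmenting paths through that edge carry 1 more unit.
New max flow = 3. Increase = 1.

1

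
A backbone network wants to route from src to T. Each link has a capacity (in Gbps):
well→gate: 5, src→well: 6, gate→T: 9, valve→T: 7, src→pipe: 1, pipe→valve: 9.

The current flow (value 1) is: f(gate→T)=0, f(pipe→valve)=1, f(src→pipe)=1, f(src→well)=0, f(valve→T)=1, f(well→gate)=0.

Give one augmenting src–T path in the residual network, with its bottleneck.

Residual along src→well→gate→T: src→well: 6, well→gate: 5, gate→T: 9.
Bottleneck = min = 5.

src→well→gate→T, bottleneck 5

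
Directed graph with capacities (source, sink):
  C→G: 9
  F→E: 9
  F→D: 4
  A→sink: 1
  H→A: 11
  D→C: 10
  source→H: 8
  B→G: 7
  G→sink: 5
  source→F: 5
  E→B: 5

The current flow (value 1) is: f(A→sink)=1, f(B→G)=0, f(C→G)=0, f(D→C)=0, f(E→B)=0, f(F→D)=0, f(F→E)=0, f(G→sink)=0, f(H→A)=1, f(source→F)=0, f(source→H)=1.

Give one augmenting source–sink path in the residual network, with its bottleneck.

source→F→E→B→G→sink, bottleneck 5

Residual along source→F→E→B→G→sink: source→F: 5, F→E: 9, E→B: 5, B→G: 7, G→sink: 5.
Bottleneck = min = 5.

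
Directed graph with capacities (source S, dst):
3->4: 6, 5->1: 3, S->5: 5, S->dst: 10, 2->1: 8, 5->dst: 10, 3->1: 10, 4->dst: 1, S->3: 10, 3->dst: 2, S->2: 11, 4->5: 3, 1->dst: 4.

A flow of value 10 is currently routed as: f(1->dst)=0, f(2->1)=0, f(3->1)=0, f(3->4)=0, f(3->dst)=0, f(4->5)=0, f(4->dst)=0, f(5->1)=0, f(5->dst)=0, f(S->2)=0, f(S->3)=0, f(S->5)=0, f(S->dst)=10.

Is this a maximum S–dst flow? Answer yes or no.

Residual path S->3->dst has bottleneck 2 > 0.
Pushing 2 along it raises the flow to 12, so the given flow is not maximum.

No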